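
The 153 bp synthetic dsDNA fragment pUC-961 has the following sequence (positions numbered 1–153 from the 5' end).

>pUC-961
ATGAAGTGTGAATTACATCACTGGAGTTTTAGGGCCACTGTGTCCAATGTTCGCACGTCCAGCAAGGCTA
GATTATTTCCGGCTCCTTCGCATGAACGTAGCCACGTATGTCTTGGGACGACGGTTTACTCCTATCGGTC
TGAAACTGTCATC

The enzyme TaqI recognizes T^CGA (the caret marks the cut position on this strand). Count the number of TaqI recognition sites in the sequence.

No occurrence of TCGA is present in the sequence.
TaqI does not cut: 0 sites.

0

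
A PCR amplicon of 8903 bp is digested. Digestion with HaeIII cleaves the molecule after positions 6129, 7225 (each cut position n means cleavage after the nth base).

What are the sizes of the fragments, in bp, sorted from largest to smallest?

6129, 1678, 1096 bp

Linear molecule, 2 cuts → 3 fragments:
  6129 − 0 = 6129 bp
  7225 − 6129 = 1096 bp
  8903 − 7225 = 1678 bp
Sorted largest to smallest: 6129, 1678, 1096 bp.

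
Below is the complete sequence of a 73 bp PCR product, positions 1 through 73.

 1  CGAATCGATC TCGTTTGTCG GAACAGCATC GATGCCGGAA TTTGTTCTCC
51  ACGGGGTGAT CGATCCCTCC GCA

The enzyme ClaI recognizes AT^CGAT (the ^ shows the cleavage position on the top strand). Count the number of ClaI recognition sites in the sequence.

3

ATCGAT occurs starting at positions 4, 28, 59.
ClaI cuts at 3 sites.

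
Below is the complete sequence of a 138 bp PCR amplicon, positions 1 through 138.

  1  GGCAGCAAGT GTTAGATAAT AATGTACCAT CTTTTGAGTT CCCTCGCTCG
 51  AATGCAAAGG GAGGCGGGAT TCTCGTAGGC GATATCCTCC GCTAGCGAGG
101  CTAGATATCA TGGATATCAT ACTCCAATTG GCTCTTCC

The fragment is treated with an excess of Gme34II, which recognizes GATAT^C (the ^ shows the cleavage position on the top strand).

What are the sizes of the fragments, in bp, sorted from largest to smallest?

85, 23, 21, 9 bp

Gme34II sites (GATATC) start at positions 81, 104, 113.
Gme34II cuts after base 5 of each site (before the last base), so after positions 85, 108, 117.
Linear molecule, 3 cuts → 4 fragments:
  1–85 → 85 bp
  86–108 → 23 bp
  109–117 → 9 bp
  118–138 → 21 bp
Sorted largest to smallest: 85, 23, 21, 9 bp.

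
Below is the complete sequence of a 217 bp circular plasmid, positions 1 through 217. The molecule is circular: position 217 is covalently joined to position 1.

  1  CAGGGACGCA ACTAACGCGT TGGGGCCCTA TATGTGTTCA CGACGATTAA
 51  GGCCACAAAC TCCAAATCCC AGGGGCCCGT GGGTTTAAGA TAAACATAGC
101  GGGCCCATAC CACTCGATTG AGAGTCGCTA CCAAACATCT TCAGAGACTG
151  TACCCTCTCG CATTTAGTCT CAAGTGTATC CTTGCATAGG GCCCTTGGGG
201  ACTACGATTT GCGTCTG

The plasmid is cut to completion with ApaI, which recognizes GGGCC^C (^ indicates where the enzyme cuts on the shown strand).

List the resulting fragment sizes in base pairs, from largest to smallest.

88, 51, 50, 28 bp

ApaI sites (GGGCCC) start at positions 23, 73, 101, 189.
ApaI cuts after base 5 of each site (before the last base), so after positions 27, 77, 105, 193.
Circular molecule, 4 cuts → 4 fragments:
  28–77 → 50 bp
  78–105 → 28 bp
  106–193 → 88 bp
  194–217 then 1–27 → 24 + 27 = 51 bp
Sorted largest to smallest: 88, 51, 50, 28 bp.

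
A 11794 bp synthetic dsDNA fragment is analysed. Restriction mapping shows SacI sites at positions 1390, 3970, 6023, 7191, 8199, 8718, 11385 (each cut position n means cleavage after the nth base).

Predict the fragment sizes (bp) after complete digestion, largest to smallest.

2667, 2580, 2053, 1390, 1168, 1008, 519, 409 bp

Linear molecule, 7 cuts → 8 fragments:
  1390 − 0 = 1390 bp
  3970 − 1390 = 2580 bp
  6023 − 3970 = 2053 bp
  7191 − 6023 = 1168 bp
  8199 − 7191 = 1008 bp
  8718 − 8199 = 519 bp
  11385 − 8718 = 2667 bp
  11794 − 11385 = 409 bp
Sorted largest to smallest: 2667, 2580, 2053, 1390, 1168, 1008, 519, 409 bp.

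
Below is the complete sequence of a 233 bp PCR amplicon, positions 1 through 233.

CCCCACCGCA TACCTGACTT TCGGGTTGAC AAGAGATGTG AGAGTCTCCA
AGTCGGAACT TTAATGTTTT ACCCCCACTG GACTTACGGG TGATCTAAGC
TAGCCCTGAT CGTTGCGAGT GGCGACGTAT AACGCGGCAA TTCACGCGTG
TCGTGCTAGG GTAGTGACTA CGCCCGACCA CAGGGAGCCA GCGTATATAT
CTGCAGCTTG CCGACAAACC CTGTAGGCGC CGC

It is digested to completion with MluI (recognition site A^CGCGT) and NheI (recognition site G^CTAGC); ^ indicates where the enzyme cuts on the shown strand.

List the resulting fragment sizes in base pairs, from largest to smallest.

99, 89, 45 bp

The MluI site (ACGCGT) starts at position 144.
MluI cuts after the first base of each site, so after position 144.
The NheI site (GCTAGC) starts at position 99.
NheI cuts after the first base of each site, so after position 99.
Combined cut positions: 99, 144.
Linear molecule, 2 cuts → 3 fragments:
  1–99 → 99 bp
  100–144 → 45 bp
  145–233 → 89 bp
Sorted largest to smallest: 99, 89, 45 bp.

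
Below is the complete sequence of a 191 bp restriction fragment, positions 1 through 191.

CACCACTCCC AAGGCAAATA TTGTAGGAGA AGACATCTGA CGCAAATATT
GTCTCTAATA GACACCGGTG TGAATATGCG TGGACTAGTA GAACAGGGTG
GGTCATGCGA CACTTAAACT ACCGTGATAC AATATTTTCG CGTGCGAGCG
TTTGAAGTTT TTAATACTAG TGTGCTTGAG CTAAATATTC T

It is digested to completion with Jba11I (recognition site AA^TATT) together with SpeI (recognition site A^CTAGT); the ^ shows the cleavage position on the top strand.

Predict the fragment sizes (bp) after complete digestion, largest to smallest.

48, 38, 34, 28, 19, 18, 6 bp

Jba11I sites (AATATT) start at positions 17, 45, 131, 184.
Jba11I cuts after base 2 of each site, so after positions 18, 46, 132, 185.
SpeI sites (ACTAGT) start at positions 84, 166.
SpeI cuts after the first base of each site, so after positions 84, 166.
Combined cut positions: 18, 46, 84, 132, 166, 185.
Linear molecule, 6 cuts → 7 fragments:
  1–18 → 18 bp
  19–46 → 28 bp
  47–84 → 38 bp
  85–132 → 48 bp
  133–166 → 34 bp
  167–185 → 19 bp
  186–191 → 6 bp
Sorted largest to smallest: 48, 38, 34, 28, 19, 18, 6 bp.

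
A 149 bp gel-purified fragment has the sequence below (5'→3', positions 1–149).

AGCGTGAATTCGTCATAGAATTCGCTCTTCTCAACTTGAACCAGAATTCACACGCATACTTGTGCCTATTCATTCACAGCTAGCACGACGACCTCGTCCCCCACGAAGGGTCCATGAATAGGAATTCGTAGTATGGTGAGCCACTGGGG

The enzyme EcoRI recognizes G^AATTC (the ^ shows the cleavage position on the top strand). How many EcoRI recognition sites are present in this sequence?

4

GAATTC occurs starting at positions 6, 18, 44, 122.
EcoRI cuts at 4 sites.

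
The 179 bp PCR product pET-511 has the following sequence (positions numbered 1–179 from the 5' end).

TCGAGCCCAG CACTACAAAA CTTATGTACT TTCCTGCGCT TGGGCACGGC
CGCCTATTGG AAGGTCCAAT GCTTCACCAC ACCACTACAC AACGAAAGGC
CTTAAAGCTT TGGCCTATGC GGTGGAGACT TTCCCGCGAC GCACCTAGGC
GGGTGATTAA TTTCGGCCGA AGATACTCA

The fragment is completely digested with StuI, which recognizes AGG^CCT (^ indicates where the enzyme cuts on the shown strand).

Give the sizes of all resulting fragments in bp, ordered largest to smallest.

99, 80 bp

The StuI site (AGGCCT) starts at position 97.
StuI cuts after base 3 of each site, so after position 99.
Linear molecule, 1 cut → 2 fragments:
  1–99 → 99 bp
  100–179 → 80 bp
Sorted largest to smallest: 99, 80 bp.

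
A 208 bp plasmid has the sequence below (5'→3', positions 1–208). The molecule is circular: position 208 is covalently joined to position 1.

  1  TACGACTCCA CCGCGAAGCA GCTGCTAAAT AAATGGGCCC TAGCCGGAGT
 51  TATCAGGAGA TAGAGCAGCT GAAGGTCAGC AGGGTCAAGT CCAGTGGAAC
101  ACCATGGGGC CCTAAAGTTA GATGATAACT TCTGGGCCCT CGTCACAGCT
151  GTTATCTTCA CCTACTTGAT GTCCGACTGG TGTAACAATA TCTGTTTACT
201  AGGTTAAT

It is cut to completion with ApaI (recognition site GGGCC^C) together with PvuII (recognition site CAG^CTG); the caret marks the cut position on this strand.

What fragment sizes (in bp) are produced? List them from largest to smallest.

81, 43, 29, 27, 18, 10 bp

ApaI sites (GGGCCC) start at positions 35, 107, 134.
ApaI cuts after base 5 of each site (before the last base), so after positions 39, 111, 138.
PvuII sites (CAGCTG) start at positions 19, 66, 146.
PvuII cuts after base 3 of each site, so after positions 21, 68, 148.
Combined cut positions: 21, 39, 68, 111, 138, 148.
Circular molecule, 6 cuts → 6 fragments:
  22–39 → 18 bp
  40–68 → 29 bp
  69–111 → 43 bp
  112–138 → 27 bp
  139–148 → 10 bp
  149–208 then 1–21 → 60 + 21 = 81 bp
Sorted largest to smallest: 81, 43, 29, 27, 18, 10 bp.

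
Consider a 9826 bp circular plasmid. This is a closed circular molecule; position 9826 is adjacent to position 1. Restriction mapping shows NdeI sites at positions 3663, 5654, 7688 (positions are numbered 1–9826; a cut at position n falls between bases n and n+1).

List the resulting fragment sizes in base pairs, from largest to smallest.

Circular molecule, 3 cuts → 3 fragments:
  5654 − 3663 = 1991 bp
  7688 − 5654 = 2034 bp
  wrap: 9826 − 7688 + 3663 = 5801 bp
Sorted largest to smallest: 5801, 2034, 1991 bp.

5801, 2034, 1991 bp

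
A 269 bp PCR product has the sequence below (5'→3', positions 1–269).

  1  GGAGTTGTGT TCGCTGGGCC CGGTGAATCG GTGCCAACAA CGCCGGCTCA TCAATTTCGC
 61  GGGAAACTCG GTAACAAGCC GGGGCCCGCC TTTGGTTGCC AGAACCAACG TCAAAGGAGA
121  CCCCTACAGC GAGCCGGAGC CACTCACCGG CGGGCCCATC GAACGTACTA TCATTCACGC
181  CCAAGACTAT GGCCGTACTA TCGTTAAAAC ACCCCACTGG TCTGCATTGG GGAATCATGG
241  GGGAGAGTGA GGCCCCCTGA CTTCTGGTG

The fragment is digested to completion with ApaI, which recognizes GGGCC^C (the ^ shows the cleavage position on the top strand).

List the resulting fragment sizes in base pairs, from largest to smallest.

ApaI sites (GGGCCC) start at positions 16, 82, 152.
ApaI cuts after base 5 of each site (before the last base), so after positions 20, 86, 156.
Linear molecule, 3 cuts → 4 fragments:
  1–20 → 20 bp
  21–86 → 66 bp
  87–156 → 70 bp
  157–269 → 113 bp
Sorted largest to smallest: 113, 70, 66, 20 bp.

113, 70, 66, 20 bp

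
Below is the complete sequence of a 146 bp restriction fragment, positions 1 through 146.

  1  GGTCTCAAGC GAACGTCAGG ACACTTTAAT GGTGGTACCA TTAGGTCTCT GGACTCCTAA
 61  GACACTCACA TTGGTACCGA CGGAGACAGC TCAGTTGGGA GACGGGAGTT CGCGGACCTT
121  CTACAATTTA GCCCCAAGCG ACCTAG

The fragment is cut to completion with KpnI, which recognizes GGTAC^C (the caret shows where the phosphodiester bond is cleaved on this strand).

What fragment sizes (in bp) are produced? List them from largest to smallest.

69, 39, 38 bp

KpnI sites (GGTACC) start at positions 34, 73.
KpnI cuts after base 5 of each site (before the last base), so after positions 38, 77.
Linear molecule, 2 cuts → 3 fragments:
  1–38 → 38 bp
  39–77 → 39 bp
  78–146 → 69 bp
Sorted largest to smallest: 69, 39, 38 bp.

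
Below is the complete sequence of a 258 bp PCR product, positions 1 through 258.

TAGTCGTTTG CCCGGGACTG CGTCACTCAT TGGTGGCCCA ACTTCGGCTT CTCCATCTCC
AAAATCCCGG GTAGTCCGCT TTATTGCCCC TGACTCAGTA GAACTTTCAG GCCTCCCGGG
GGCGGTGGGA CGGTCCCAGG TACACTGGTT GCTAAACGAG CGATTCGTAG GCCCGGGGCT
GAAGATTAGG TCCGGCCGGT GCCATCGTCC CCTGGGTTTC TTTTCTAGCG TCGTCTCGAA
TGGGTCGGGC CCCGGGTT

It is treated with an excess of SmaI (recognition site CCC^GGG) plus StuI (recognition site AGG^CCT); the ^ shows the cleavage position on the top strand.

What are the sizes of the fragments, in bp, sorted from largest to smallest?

SmaI sites (CCCGGG) start at positions 11, 66, 115, 172, 251.
SmaI cuts after base 3 of each site, so after positions 13, 68, 117, 174, 253.
The StuI site (AGGCCT) starts at position 109.
StuI cuts after base 3 of each site, so after position 111.
Combined cut positions: 13, 68, 111, 117, 174, 253.
Linear molecule, 6 cuts → 7 fragments:
  1–13 → 13 bp
  14–68 → 55 bp
  69–111 → 43 bp
  112–117 → 6 bp
  118–174 → 57 bp
  175–253 → 79 bp
  254–258 → 5 bp
Sorted largest to smallest: 79, 57, 55, 43, 13, 6, 5 bp.

79, 57, 55, 43, 13, 6, 5 bp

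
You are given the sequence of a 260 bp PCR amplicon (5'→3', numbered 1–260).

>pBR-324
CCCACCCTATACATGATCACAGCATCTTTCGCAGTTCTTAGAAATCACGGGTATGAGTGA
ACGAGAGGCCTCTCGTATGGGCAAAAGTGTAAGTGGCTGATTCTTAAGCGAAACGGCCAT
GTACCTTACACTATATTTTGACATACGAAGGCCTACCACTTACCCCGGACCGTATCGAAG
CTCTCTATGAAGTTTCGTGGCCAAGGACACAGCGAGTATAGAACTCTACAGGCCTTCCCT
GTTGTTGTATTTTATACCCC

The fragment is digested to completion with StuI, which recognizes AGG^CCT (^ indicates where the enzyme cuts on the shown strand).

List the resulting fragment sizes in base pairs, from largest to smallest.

83, 81, 68, 28 bp

StuI sites (AGGCCT) start at positions 66, 149, 230.
StuI cuts after base 3 of each site, so after positions 68, 151, 232.
Linear molecule, 3 cuts → 4 fragments:
  1–68 → 68 bp
  69–151 → 83 bp
  152–232 → 81 bp
  233–260 → 28 bp
Sorted largest to smallest: 83, 81, 68, 28 bp.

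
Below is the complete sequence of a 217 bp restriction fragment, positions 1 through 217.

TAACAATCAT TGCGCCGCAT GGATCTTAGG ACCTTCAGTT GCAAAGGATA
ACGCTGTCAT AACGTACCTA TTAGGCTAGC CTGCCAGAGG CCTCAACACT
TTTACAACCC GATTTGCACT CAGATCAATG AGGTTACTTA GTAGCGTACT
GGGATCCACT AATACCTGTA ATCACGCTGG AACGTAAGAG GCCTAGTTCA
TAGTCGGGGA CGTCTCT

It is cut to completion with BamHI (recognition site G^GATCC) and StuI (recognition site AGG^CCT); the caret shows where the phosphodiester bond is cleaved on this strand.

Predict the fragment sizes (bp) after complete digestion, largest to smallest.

The BamHI site (GGATCC) starts at position 152.
BamHI cuts after the first base of each site, so after position 152.
StuI sites (AGGCCT) start at positions 88, 189.
StuI cuts after base 3 of each site, so after positions 90, 191.
Combined cut positions: 90, 152, 191.
Linear molecule, 3 cuts → 4 fragments:
  1–90 → 90 bp
  91–152 → 62 bp
  153–191 → 39 bp
  192–217 → 26 bp
Sorted largest to smallest: 90, 62, 39, 26 bp.

90, 62, 39, 26 bp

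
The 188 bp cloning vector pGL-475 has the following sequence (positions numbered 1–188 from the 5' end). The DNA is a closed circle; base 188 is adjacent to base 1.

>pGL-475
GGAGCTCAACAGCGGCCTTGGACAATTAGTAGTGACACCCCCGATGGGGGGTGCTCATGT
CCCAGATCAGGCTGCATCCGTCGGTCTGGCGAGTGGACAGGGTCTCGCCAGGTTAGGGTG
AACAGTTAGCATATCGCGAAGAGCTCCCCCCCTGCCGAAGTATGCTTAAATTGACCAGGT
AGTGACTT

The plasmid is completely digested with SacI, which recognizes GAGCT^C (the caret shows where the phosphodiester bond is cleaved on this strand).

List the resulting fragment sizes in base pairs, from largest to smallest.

139, 49 bp

SacI sites (GAGCTC) start at positions 2, 141.
SacI cuts after base 5 of each site (before the last base), so after positions 6, 145.
Circular molecule, 2 cuts → 2 fragments:
  7–145 → 139 bp
  146–188 then 1–6 → 43 + 6 = 49 bp
Sorted largest to smallest: 139, 49 bp.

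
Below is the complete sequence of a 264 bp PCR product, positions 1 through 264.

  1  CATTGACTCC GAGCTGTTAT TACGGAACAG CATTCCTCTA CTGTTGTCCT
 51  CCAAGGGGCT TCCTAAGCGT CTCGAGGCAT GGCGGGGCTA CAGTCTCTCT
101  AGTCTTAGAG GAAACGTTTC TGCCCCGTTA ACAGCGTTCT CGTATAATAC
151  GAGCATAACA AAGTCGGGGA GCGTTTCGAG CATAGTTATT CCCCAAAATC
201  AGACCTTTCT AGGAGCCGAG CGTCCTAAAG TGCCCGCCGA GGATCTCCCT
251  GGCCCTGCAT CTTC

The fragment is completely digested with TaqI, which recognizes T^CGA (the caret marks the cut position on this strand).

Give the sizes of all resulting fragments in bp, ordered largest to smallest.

104, 88, 72 bp

TaqI sites (TCGA) start at positions 72, 176.
TaqI cuts after the first base of each site, so after positions 72, 176.
Linear molecule, 2 cuts → 3 fragments:
  1–72 → 72 bp
  73–176 → 104 bp
  177–264 → 88 bp
Sorted largest to smallest: 104, 88, 72 bp.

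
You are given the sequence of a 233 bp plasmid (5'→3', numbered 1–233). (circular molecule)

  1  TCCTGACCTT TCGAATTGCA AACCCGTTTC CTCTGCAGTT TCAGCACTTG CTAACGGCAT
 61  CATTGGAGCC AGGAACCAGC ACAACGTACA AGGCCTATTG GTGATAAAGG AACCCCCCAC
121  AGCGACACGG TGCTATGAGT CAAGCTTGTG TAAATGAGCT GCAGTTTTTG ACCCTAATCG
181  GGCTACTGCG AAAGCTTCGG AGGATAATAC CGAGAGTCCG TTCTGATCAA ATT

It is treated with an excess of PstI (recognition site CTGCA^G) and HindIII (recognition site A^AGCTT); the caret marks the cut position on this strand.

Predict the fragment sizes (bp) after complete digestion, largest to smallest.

105, 78, 29, 21 bp

PstI sites (CTGCAG) start at positions 33, 159.
PstI cuts after base 5 of each site (before the last base), so after positions 37, 163.
HindIII sites (AAGCTT) start at positions 142, 192.
HindIII cuts after the first base of each site, so after positions 142, 192.
Combined cut positions: 37, 142, 163, 192.
Circular molecule, 4 cuts → 4 fragments:
  38–142 → 105 bp
  143–163 → 21 bp
  164–192 → 29 bp
  193–233 then 1–37 → 41 + 37 = 78 bp
Sorted largest to smallest: 105, 78, 29, 21 bp.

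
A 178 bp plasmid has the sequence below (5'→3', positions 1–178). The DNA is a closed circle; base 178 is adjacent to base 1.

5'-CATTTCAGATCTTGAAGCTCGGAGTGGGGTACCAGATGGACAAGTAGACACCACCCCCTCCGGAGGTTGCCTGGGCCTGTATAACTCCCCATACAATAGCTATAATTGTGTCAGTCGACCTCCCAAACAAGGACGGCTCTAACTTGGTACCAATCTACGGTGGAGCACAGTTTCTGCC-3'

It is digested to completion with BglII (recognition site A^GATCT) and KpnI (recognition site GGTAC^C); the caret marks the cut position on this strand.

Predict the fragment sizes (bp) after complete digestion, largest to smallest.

The BglII site (AGATCT) starts at position 7.
BglII cuts after the first base of each site, so after position 7.
KpnI sites (GGTACC) start at positions 28, 146.
KpnI cuts after base 5 of each site (before the last base), so after positions 32, 150.
Combined cut positions: 7, 32, 150.
Circular molecule, 3 cuts → 3 fragments:
  8–32 → 25 bp
  33–150 → 118 bp
  151–178 then 1–7 → 28 + 7 = 35 bp
Sorted largest to smallest: 118, 35, 25 bp.

118, 35, 25 bp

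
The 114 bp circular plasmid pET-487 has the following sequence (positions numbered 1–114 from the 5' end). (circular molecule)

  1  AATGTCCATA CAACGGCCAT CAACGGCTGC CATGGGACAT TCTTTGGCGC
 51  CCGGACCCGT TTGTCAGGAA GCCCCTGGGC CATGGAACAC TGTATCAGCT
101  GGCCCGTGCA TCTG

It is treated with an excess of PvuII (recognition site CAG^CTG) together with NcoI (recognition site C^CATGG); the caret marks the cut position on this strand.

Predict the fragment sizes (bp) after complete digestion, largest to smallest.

The PvuII site (CAGCTG) starts at position 96.
PvuII cuts after base 3 of each site, so after position 98.
NcoI sites (CCATGG) start at positions 30, 80.
NcoI cuts after the first base of each site, so after positions 30, 80.
Combined cut positions: 30, 80, 98.
Circular molecule, 3 cuts → 3 fragments:
  31–80 → 50 bp
  81–98 → 18 bp
  99–114 then 1–30 → 16 + 30 = 46 bp
Sorted largest to smallest: 50, 46, 18 bp.

50, 46, 18 bp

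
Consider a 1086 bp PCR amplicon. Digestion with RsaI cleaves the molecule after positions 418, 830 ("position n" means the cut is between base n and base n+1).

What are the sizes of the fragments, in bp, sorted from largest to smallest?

418, 412, 256 bp

Linear molecule, 2 cuts → 3 fragments:
  418 − 0 = 418 bp
  830 − 418 = 412 bp
  1086 − 830 = 256 bp
Sorted largest to smallest: 418, 412, 256 bp.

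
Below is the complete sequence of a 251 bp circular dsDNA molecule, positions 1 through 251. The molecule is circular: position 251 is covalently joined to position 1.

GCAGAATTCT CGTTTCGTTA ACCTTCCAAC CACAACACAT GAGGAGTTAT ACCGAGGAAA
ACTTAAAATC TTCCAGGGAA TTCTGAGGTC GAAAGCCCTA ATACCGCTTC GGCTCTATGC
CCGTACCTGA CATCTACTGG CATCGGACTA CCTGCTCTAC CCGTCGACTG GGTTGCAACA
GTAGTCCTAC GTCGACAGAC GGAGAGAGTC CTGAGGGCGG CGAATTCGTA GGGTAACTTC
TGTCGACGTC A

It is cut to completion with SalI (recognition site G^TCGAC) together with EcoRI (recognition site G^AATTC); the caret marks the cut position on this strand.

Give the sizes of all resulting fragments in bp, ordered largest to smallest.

SalI sites (GTCGAC) start at positions 163, 191, 242.
SalI cuts after the first base of each site, so after positions 163, 191, 242.
EcoRI sites (GAATTC) start at positions 4, 78, 222.
EcoRI cuts after the first base of each site, so after positions 4, 78, 222.
Combined cut positions: 4, 78, 163, 191, 222, 242.
Circular molecule, 6 cuts → 6 fragments:
  5–78 → 74 bp
  79–163 → 85 bp
  164–191 → 28 bp
  192–222 → 31 bp
  223–242 → 20 bp
  243–251 then 1–4 → 9 + 4 = 13 bp
Sorted largest to smallest: 85, 74, 31, 28, 20, 13 bp.

85, 74, 31, 28, 20, 13 bp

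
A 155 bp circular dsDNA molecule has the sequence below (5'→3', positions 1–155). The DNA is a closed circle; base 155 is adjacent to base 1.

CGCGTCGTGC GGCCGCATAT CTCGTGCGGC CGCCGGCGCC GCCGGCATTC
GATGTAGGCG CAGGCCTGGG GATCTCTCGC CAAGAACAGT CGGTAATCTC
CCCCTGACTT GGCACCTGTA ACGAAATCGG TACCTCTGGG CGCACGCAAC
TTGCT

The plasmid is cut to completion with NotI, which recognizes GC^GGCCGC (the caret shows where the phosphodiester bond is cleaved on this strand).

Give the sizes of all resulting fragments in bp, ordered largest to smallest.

NotI sites (GCGGCCGC) start at positions 9, 26.
NotI cuts after base 2 of each site, so after positions 10, 27.
Circular molecule, 2 cuts → 2 fragments:
  11–27 → 17 bp
  28–155 then 1–10 → 128 + 10 = 138 bp
Sorted largest to smallest: 138, 17 bp.

138, 17 bp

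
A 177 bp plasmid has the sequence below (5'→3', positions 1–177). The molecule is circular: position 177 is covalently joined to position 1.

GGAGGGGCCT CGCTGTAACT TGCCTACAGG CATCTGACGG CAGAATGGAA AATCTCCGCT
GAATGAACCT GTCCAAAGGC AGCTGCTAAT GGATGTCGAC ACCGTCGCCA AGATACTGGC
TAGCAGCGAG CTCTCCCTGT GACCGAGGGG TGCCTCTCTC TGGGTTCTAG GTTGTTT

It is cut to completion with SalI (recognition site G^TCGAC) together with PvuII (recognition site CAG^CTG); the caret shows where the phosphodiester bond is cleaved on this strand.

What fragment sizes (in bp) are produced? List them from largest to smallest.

164, 13 bp

The SalI site (GTCGAC) starts at position 95.
SalI cuts after the first base of each site, so after position 95.
The PvuII site (CAGCTG) starts at position 80.
PvuII cuts after base 3 of each site, so after position 82.
Combined cut positions: 82, 95.
Circular molecule, 2 cuts → 2 fragments:
  83–95 → 13 bp
  96–177 then 1–82 → 82 + 82 = 164 bp
Sorted largest to smallest: 164, 13 bp.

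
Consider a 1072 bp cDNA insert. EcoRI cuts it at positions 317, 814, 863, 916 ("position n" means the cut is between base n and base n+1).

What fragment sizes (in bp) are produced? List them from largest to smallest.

497, 317, 156, 53, 49 bp

Linear molecule, 4 cuts → 5 fragments:
  317 − 0 = 317 bp
  814 − 317 = 497 bp
  863 − 814 = 49 bp
  916 − 863 = 53 bp
  1072 − 916 = 156 bp
Sorted largest to smallest: 497, 317, 156, 53, 49 bp.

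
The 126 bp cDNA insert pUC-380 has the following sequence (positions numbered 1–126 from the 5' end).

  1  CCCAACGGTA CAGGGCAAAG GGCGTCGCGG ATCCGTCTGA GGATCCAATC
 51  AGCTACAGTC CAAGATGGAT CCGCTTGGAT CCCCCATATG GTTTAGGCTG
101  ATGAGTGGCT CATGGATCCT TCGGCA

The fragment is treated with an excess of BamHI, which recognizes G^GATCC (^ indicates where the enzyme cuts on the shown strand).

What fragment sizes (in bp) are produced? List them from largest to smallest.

BamHI sites (GGATCC) start at positions 29, 41, 67, 77, 114.
BamHI cuts after the first base of each site, so after positions 29, 41, 67, 77, 114.
Linear molecule, 5 cuts → 6 fragments:
  1–29 → 29 bp
  30–41 → 12 bp
  42–67 → 26 bp
  68–77 → 10 bp
  78–114 → 37 bp
  115–126 → 12 bp
Sorted largest to smallest: 37, 29, 26, 12, 12, 10 bp.

37, 29, 26, 12, 12, 10 bp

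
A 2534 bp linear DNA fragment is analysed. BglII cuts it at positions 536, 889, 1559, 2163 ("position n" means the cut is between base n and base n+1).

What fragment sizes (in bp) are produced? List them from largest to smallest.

670, 604, 536, 371, 353 bp

Linear molecule, 4 cuts → 5 fragments:
  536 − 0 = 536 bp
  889 − 536 = 353 bp
  1559 − 889 = 670 bp
  2163 − 1559 = 604 bp
  2534 − 2163 = 371 bp
Sorted largest to smallest: 670, 604, 536, 371, 353 bp.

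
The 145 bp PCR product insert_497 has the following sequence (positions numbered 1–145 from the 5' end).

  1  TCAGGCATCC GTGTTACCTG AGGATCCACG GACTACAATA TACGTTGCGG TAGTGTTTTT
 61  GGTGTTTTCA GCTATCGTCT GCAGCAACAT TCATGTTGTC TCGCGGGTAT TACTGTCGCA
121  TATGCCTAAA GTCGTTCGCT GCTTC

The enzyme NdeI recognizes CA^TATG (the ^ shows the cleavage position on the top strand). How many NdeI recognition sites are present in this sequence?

CATATG occurs starting at position 119.
NdeI cuts at 1 site.

1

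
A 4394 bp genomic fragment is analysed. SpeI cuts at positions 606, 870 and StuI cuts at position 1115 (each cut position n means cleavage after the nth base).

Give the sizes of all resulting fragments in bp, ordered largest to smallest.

Combined cut positions (sorted): 606, 870, 1115.
Linear molecule, 3 cuts → 4 fragments:
  606 − 0 = 606 bp
  870 − 606 = 264 bp
  1115 − 870 = 245 bp
  4394 − 1115 = 3279 bp
Sorted largest to smallest: 3279, 606, 264, 245 bp.

3279, 606, 264, 245 bp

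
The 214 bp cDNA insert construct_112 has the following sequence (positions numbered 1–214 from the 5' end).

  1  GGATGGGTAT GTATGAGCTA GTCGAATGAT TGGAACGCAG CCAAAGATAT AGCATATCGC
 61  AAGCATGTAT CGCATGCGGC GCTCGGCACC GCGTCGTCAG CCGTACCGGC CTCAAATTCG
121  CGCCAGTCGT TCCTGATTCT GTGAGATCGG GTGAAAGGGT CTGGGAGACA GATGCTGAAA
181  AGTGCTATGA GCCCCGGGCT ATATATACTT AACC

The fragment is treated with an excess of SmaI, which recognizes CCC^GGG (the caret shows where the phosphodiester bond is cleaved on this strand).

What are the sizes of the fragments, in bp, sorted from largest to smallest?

The SmaI site (CCCGGG) starts at position 193.
SmaI cuts after base 3 of each site, so after position 195.
Linear molecule, 1 cut → 2 fragments:
  1–195 → 195 bp
  196–214 → 19 bp
Sorted largest to smallest: 195, 19 bp.

195, 19 bp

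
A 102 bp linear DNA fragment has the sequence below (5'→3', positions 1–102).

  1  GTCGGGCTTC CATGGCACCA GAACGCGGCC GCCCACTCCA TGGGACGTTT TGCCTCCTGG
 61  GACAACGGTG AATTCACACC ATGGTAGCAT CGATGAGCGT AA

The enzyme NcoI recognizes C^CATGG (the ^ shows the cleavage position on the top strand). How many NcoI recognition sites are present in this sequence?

3

CCATGG occurs starting at positions 10, 38, 79.
NcoI cuts at 3 sites.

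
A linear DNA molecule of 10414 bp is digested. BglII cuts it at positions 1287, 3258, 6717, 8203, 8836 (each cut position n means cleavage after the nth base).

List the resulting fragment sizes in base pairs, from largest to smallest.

3459, 1971, 1578, 1486, 1287, 633 bp

Linear molecule, 5 cuts → 6 fragments:
  1287 − 0 = 1287 bp
  3258 − 1287 = 1971 bp
  6717 − 3258 = 3459 bp
  8203 − 6717 = 1486 bp
  8836 − 8203 = 633 bp
  10414 − 8836 = 1578 bp
Sorted largest to smallest: 3459, 1971, 1578, 1486, 1287, 633 bp.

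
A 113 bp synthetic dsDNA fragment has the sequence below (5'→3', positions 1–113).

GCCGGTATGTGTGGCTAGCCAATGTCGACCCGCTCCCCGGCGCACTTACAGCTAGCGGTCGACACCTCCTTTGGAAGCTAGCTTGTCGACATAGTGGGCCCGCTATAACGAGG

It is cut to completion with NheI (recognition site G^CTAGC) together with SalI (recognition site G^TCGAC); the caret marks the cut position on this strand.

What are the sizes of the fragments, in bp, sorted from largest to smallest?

28, 27, 19, 14, 10, 8, 7 bp

NheI sites (GCTAGC) start at positions 14, 51, 77.
NheI cuts after the first base of each site, so after positions 14, 51, 77.
SalI sites (GTCGAC) start at positions 24, 58, 85.
SalI cuts after the first base of each site, so after positions 24, 58, 85.
Combined cut positions: 14, 24, 51, 58, 77, 85.
Linear molecule, 6 cuts → 7 fragments:
  1–14 → 14 bp
  15–24 → 10 bp
  25–51 → 27 bp
  52–58 → 7 bp
  59–77 → 19 bp
  78–85 → 8 bp
  86–113 → 28 bp
Sorted largest to smallest: 28, 27, 19, 14, 10, 8, 7 bp.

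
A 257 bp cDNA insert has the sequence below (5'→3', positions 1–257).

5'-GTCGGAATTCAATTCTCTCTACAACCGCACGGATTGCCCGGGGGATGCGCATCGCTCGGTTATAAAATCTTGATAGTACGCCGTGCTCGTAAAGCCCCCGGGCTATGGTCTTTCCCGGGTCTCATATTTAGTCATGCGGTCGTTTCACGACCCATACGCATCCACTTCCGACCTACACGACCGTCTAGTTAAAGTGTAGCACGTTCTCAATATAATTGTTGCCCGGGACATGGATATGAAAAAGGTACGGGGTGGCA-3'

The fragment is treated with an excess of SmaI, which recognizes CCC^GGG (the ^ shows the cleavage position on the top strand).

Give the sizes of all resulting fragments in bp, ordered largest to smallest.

SmaI sites (CCCGGG) start at positions 37, 97, 114, 222.
SmaI cuts after base 3 of each site, so after positions 39, 99, 116, 224.
Linear molecule, 4 cuts → 5 fragments:
  1–39 → 39 bp
  40–99 → 60 bp
  100–116 → 17 bp
  117–224 → 108 bp
  225–257 → 33 bp
Sorted largest to smallest: 108, 60, 39, 33, 17 bp.

108, 60, 39, 33, 17 bp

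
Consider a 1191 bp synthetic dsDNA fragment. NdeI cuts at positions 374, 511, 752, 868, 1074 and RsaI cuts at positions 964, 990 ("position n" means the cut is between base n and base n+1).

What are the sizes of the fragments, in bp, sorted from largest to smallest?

374, 241, 137, 117, 116, 96, 84, 26 bp

Combined cut positions (sorted): 374, 511, 752, 868, 964, 990, 1074.
Linear molecule, 7 cuts → 8 fragments:
  374 − 0 = 374 bp
  511 − 374 = 137 bp
  752 − 511 = 241 bp
  868 − 752 = 116 bp
  964 − 868 = 96 bp
  990 − 964 = 26 bp
  1074 − 990 = 84 bp
  1191 − 1074 = 117 bp
Sorted largest to smallest: 374, 241, 137, 117, 116, 96, 84, 26 bp.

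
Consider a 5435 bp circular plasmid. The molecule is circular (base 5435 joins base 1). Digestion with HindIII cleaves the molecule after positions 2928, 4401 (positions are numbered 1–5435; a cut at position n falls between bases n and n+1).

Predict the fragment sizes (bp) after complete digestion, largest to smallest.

3962, 1473 bp

Circular molecule, 2 cuts → 2 fragments:
  4401 − 2928 = 1473 bp
  wrap: 5435 − 4401 + 2928 = 3962 bp
Sorted largest to smallest: 3962, 1473 bp.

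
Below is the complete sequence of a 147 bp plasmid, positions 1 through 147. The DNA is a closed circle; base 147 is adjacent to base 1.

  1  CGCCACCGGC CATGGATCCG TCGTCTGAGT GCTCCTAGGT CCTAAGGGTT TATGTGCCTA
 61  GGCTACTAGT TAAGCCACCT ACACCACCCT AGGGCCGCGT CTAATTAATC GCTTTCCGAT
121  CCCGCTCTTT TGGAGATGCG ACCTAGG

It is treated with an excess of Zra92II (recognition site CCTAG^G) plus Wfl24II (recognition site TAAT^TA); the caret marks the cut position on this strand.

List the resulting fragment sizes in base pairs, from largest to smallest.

Zra92II sites (CCTAGG) start at positions 34, 57, 88, 142.
Zra92II cuts after base 5 of each site (before the last base), so after positions 38, 61, 92, 146.
The Wfl24II site (TAATTA) starts at position 102.
Wfl24II cuts after base 4 of each site, so after position 105.
Combined cut positions: 38, 61, 92, 105, 146.
Circular molecule, 5 cuts → 5 fragments:
  39–61 → 23 bp
  62–92 → 31 bp
  93–105 → 13 bp
  106–146 → 41 bp
  147–147 then 1–38 → 1 + 38 = 39 bp
Sorted largest to smallest: 41, 39, 31, 23, 13 bp.

41, 39, 31, 23, 13 bp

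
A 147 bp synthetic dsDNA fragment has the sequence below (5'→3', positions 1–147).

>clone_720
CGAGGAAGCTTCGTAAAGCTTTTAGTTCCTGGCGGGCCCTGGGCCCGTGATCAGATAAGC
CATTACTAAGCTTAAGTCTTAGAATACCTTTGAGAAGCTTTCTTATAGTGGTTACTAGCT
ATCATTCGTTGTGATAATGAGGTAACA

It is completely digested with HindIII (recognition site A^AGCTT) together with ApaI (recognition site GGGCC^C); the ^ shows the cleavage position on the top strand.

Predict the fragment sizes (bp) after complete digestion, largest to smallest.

HindIII sites (AAGCTT) start at positions 6, 16, 68, 95.
HindIII cuts after the first base of each site, so after positions 6, 16, 68, 95.
ApaI sites (GGGCCC) start at positions 34, 41.
ApaI cuts after base 5 of each site (before the last base), so after positions 38, 45.
Combined cut positions: 6, 16, 38, 45, 68, 95.
Linear molecule, 6 cuts → 7 fragments:
  1–6 → 6 bp
  7–16 → 10 bp
  17–38 → 22 bp
  39–45 → 7 bp
  46–68 → 23 bp
  69–95 → 27 bp
  96–147 → 52 bp
Sorted largest to smallest: 52, 27, 23, 22, 10, 7, 6 bp.

52, 27, 23, 22, 10, 7, 6 bp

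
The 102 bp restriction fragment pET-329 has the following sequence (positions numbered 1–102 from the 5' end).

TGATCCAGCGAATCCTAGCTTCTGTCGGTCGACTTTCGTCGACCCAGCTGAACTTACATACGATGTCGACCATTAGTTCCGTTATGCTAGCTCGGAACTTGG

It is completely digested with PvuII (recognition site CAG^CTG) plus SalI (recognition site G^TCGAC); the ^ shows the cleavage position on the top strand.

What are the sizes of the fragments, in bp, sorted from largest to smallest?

The PvuII site (CAGCTG) starts at position 45.
PvuII cuts after base 3 of each site, so after position 47.
SalI sites (GTCGAC) start at positions 28, 38, 65.
SalI cuts after the first base of each site, so after positions 28, 38, 65.
Combined cut positions: 28, 38, 47, 65.
Linear molecule, 4 cuts → 5 fragments:
  1–28 → 28 bp
  29–38 → 10 bp
  39–47 → 9 bp
  48–65 → 18 bp
  66–102 → 37 bp
Sorted largest to smallest: 37, 28, 18, 10, 9 bp.

37, 28, 18, 10, 9 bp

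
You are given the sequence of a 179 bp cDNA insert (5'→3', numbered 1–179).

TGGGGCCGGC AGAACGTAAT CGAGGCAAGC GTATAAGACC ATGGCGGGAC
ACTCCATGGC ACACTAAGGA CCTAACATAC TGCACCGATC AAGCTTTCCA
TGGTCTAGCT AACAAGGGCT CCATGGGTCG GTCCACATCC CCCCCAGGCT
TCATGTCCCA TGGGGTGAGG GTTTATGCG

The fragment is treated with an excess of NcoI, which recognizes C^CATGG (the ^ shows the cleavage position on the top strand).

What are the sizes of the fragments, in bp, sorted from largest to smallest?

NcoI sites (CCATGG) start at positions 39, 54, 98, 121, 158.
NcoI cuts after the first base of each site, so after positions 39, 54, 98, 121, 158.
Linear molecule, 5 cuts → 6 fragments:
  1–39 → 39 bp
  40–54 → 15 bp
  55–98 → 44 bp
  99–121 → 23 bp
  122–158 → 37 bp
  159–179 → 21 bp
Sorted largest to smallest: 44, 39, 37, 23, 21, 15 bp.

44, 39, 37, 23, 21, 15 bp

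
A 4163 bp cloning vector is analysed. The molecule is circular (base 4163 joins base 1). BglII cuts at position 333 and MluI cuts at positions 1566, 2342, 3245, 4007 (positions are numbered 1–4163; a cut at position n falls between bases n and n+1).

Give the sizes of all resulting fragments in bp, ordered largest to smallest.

1233, 903, 776, 762, 489 bp

Combined cut positions (sorted): 333, 1566, 2342, 3245, 4007.
Circular molecule, 5 cuts → 5 fragments:
  1566 − 333 = 1233 bp
  2342 − 1566 = 776 bp
  3245 − 2342 = 903 bp
  4007 − 3245 = 762 bp
  wrap: 4163 − 4007 + 333 = 489 bp
Sorted largest to smallest: 1233, 903, 776, 762, 489 bp.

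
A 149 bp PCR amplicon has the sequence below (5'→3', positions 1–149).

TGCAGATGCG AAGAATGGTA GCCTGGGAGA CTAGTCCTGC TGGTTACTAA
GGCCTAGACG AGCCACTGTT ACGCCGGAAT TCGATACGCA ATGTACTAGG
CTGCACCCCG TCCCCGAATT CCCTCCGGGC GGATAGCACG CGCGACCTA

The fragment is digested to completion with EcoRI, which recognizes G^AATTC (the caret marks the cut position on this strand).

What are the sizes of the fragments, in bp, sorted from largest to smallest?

77, 39, 33 bp

EcoRI sites (GAATTC) start at positions 77, 116.
EcoRI cuts after the first base of each site, so after positions 77, 116.
Linear molecule, 2 cuts → 3 fragments:
  1–77 → 77 bp
  78–116 → 39 bp
  117–149 → 33 bp
Sorted largest to smallest: 77, 39, 33 bp.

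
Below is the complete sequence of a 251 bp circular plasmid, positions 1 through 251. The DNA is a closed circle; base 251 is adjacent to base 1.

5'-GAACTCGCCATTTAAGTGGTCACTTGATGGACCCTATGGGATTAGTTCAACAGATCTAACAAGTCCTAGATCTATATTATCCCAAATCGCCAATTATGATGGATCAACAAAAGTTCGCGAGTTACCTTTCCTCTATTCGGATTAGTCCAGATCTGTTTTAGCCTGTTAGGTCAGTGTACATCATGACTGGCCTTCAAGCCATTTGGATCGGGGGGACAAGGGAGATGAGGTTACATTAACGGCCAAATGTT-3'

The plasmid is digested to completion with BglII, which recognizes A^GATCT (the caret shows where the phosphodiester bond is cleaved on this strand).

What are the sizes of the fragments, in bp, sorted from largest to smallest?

BglII sites (AGATCT) start at positions 52, 68, 149.
BglII cuts after the first base of each site, so after positions 52, 68, 149.
Circular molecule, 3 cuts → 3 fragments:
  53–68 → 16 bp
  69–149 → 81 bp
  150–251 then 1–52 → 102 + 52 = 154 bp
Sorted largest to smallest: 154, 81, 16 bp.

154, 81, 16 bp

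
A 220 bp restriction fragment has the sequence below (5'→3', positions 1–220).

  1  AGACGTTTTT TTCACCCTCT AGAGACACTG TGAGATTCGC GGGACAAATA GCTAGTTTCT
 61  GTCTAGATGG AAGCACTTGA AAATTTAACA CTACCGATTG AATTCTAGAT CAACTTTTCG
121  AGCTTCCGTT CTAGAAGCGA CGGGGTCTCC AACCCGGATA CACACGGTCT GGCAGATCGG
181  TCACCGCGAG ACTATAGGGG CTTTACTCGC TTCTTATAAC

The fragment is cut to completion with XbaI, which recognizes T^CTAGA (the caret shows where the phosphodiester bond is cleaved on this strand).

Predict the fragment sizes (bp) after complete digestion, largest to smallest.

XbaI sites (TCTAGA) start at positions 18, 62, 104, 130.
XbaI cuts after the first base of each site, so after positions 18, 62, 104, 130.
Linear molecule, 4 cuts → 5 fragments:
  1–18 → 18 bp
  19–62 → 44 bp
  63–104 → 42 bp
  105–130 → 26 bp
  131–220 → 90 bp
Sorted largest to smallest: 90, 44, 42, 26, 18 bp.

90, 44, 42, 26, 18 bp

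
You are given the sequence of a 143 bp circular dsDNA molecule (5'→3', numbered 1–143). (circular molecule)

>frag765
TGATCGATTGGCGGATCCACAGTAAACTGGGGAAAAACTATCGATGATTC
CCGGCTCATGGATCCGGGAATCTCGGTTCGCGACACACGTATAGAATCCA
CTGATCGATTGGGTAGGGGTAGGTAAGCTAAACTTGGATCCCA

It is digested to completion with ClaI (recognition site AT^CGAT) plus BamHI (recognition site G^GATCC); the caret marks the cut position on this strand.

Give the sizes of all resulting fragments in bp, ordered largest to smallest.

ClaI sites (ATCGAT) start at positions 3, 40, 104.
ClaI cuts after base 2 of each site, so after positions 4, 41, 105.
BamHI sites (GGATCC) start at positions 13, 60, 136.
BamHI cuts after the first base of each site, so after positions 13, 60, 136.
Combined cut positions: 4, 13, 41, 60, 105, 136.
Circular molecule, 6 cuts → 6 fragments:
  5–13 → 9 bp
  14–41 → 28 bp
  42–60 → 19 bp
  61–105 → 45 bp
  106–136 → 31 bp
  137–143 then 1–4 → 7 + 4 = 11 bp
Sorted largest to smallest: 45, 31, 28, 19, 11, 9 bp.

45, 31, 28, 19, 11, 9 bp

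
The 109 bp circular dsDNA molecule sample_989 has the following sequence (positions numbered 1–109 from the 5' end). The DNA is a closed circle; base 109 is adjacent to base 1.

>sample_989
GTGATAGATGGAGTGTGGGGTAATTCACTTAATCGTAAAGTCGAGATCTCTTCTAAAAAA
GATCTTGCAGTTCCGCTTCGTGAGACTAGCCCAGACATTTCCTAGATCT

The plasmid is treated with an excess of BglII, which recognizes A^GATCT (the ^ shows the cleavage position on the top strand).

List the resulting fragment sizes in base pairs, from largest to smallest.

49, 44, 16 bp

BglII sites (AGATCT) start at positions 44, 60, 104.
BglII cuts after the first base of each site, so after positions 44, 60, 104.
Circular molecule, 3 cuts → 3 fragments:
  45–60 → 16 bp
  61–104 → 44 bp
  105–109 then 1–44 → 5 + 44 = 49 bp
Sorted largest to smallest: 49, 44, 16 bp.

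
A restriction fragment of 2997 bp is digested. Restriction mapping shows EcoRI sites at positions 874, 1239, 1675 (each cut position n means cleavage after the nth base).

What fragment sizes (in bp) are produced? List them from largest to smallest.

1322, 874, 436, 365 bp

Linear molecule, 3 cuts → 4 fragments:
  874 − 0 = 874 bp
  1239 − 874 = 365 bp
  1675 − 1239 = 436 bp
  2997 − 1675 = 1322 bp
Sorted largest to smallest: 1322, 874, 436, 365 bp.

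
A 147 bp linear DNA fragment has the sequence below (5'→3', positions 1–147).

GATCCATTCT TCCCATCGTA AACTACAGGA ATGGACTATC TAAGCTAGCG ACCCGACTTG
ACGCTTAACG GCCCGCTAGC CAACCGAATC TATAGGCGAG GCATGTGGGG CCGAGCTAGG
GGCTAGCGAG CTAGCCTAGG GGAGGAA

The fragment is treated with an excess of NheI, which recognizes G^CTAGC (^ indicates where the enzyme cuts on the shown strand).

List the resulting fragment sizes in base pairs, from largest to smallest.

47, 44, 31, 17, 8 bp

NheI sites (GCTAGC) start at positions 44, 75, 122, 130.
NheI cuts after the first base of each site, so after positions 44, 75, 122, 130.
Linear molecule, 4 cuts → 5 fragments:
  1–44 → 44 bp
  45–75 → 31 bp
  76–122 → 47 bp
  123–130 → 8 bp
  131–147 → 17 bp
Sorted largest to smallest: 47, 44, 31, 17, 8 bp.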